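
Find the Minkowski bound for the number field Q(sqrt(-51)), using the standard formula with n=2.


d = -51, d mod 4 = 1, so disc(K) = d = -51; |disc(K)| = 51
Imaginary quadratic field, so n = 2, s = r2 = 1, r1 = 0
M = (n!/n^n) * (4/pi)^s * sqrt(|disc(K)|) = (2!/2^2) * (4/pi)^1 * sqrt(51)
= 0.5 * 1.273240 * 7.141428
= 4.5464

4.5464


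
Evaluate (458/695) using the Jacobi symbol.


Compute (458/695) via quadratic reciprocity:
  pull out 2: (2/695) = +1  (since 695 mod 8 = 7)
  reciprocity: (229/695) -> +(695/229)
  reduce: (8/229)
  pull out 2: (2/229) = -1  (since 229 mod 8 = 5)
  pull out 2: (2/229) = -1  (since 229 mod 8 = 5)
  pull out 2: (2/229) = -1  (since 229 mod 8 = 5)
  (1/229) = 1
Product of signs = -1

-1


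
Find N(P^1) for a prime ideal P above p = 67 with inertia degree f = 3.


N(P^a) = p^(a*f)
= 67^(1*3)
= 67^3
= 300763

300763


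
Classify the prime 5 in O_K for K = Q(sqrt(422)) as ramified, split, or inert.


K = Q(sqrt(422)). Since d mod 4 = 2, disc(K) = 1688.
Check p | disc: 1688 mod 5 = 3.
p does not divide disc. Compute Legendre symbol (d/p):
2^((5-1)/2) mod 5 = -1
(d/p) = -1, so p is inert: (p) stays prime with e=1, f=2, g=1.
Therefore p is inert.

inert


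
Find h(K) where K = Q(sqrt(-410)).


K = Q(sqrt(-410)). d mod 4 = 2, so D = disc(K) = 4d = -1640
h(K) equals the number of primitive reduced positive-definite forms (a, b, c) = a*x^2 + b*x*y + c*y^2 with b^2 - 4ac = D,
where reduced means |b| <= a <= c, with b >= 0 whenever |b| = a or a = c, and primitive means gcd(a, b, c) = 1.
Reduced forces 3a^2 <= |D| = 1640, so 1 <= a <= 23; b must have the parity of D, and c = (b^2 - D)/(4a) must be an integer >= a.
Enumerate a = 1..23, b in [-a, a]:
  a=1: (1, 0, 410)  [1]
  a=2: (2, 0, 205)  [1]
  a=3: (3, -2, 137), (3, 2, 137)  [2]
  a=4: none
  a=5: (5, 0, 82)  [1]
  a=6: (6, -4, 69), (6, 4, 69)  [2]
  a=7..8: none
  a=9: (9, -4, 46), (9, 4, 46)  [2]
  a=10: (10, 0, 41)  [1]
  a=11..14: none
  a=15: (15, -10, 29), (15, 10, 29)  [2]
  a=16: none
  a=17: (17, -14, 27), (17, 14, 27)  [2]
  a=18: (18, -4, 23), (18, 4, 23)  [2]
  a=19..23: none
Total reduced forms: 1 + 1 + 2 + 1 + 2 + 2 + 1 + 2 + 2 + 2 = 16
h = 16

16


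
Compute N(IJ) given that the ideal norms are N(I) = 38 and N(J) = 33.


N(IJ) = N(I) * N(J)
= 38 * 33
= 1254

1254


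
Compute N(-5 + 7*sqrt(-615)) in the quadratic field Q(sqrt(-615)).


N(a + b*sqrt(d)) = a^2 - d*b^2
= (-5)^2 - (-615)*(7)^2
= 25 + 30135
= 30160

30160


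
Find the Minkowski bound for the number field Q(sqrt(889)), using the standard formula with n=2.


d = 889, d mod 4 = 1, so disc(K) = d = 889; |disc(K)| = 889
Real quadratic field, so n = 2, s = r2 = 0, r1 = 2
M = (n!/n^n) * (4/pi)^s * sqrt(|disc(K)|) = (2!/2^2) * (4/pi)^0 * sqrt(889)
= 0.5 * 1.000000 * 29.816103
= 14.9081

14.9081


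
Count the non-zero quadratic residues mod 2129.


For prime p, the number of non-zero quadratic residues is (p-1)/2.
= (2129-1)/2
= 1064

1064


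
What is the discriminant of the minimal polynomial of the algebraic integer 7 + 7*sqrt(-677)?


The element 7 + 7*sqrt(-677) has minimal polynomial:
x^2 - 14*x + 33222
Discriminant = (-14)^2 - 4*(33222)
= 196 - 132888
= -132692

-132692


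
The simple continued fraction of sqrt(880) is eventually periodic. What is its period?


Run the CF algorithm for sqrt(880).
a_0 = floor(sqrt(880)) = 29; set m_0=0, q_0=1.
Recurrence: m' = q*a - m,  q' = (d - m'^2)/q,  a' = floor((a_0 + m')/q').
  step 1: m=29, q=39, a=1
  step 2: m=10, q=20, a=1
  step 3: m=10, q=39, a=1
  step 4: m=29, q=1, a=58
a_4 = 2*a_0 = 58, so the period closes here.
sqrt(880) = [29; 1, 1, 1, 58]
Period length = 4

4


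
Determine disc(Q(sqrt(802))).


For K = Q(sqrt(d)) with d squarefree: disc(K) = d if d = 1 mod 4, and disc(K) = 4d if d = 2 or 3 mod 4.
Here d = 802, and d mod 4 = 2.
d = 2 mod 4, not 1 (O_K = Z[sqrt(d)]), so disc(K) = 4d = 4 * (802) = 3208

3208


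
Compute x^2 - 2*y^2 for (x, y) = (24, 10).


x^2 - d*y^2
= 24^2 - 2*10^2
= 576 - 200
= 376

376


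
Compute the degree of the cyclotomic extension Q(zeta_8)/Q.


The degree equals Euler's totient phi(8).
8 = 2^3
phi(8) = 4

4


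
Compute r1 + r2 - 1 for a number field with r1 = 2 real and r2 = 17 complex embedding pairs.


By Dirichlet's unit theorem:
rank = r1 + r2 - 1
= 2 + 17 - 1
= 18

18


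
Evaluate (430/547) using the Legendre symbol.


p = 547 is prime, so compute (430/547) with the reciprocity algorithm (Jacobi-symbol steps: pull out 2s via (2/n), flip via reciprocity, reduce):
  pull out 2: (2/547) = -1  (since 547 mod 8 = 3)
  reciprocity: (215/547) -> -(547/215)
  reduce: (117/215)
  reciprocity: (117/215) -> +(215/117)
  reduce: (98/117)
  pull out 2: (2/117) = -1  (since 117 mod 8 = 5)
  reciprocity: (49/117) -> +(117/49)
  reduce: (19/49)
  reciprocity: (19/49) -> +(49/19)
  reduce: (11/19)
  reciprocity: (11/19) -> -(19/11)
  reduce: (8/11)
  pull out 2: (2/11) = -1  (since 11 mod 8 = 3)
  pull out 2: (2/11) = -1  (since 11 mod 8 = 3)
  pull out 2: (2/11) = -1  (since 11 mod 8 = 3)
  (1/11) = 1
Product of signs = -1
(430/547) = -1

-1


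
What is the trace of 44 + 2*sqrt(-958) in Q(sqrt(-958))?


Tr(a + b*sqrt(d)) = (a + b*sqrt(d)) + (a - b*sqrt(d)) = 2a
= 2 * (44)
= 88

88


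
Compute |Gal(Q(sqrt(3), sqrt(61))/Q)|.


The 2 square roots of distinct primes are multiplicatively independent over Q,
so [K:Q] = 2^2 and Gal(K/Q) is isomorphic to (Z/2Z)^2.
|Gal| = 2^2 = 4

4


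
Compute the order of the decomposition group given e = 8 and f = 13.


|D_P| = e * f
= 8 * 13
= 104

104


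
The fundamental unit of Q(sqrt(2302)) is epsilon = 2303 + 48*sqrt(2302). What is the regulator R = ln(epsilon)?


epsilon = 2303 + 48*sqrt(2302)
= 4605.9998
R = ln(4605.9998)
= 8.4351

8.4351


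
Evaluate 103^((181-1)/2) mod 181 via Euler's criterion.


p = 181 is prime and the exponent is (p-1)/2 = 90, so by Euler's criterion 103^90 = (103/181) = +1 or -1 mod 181.
Compute by square-and-multiply:
  90 = 64 + 16 + 8 + 2 (binary 1011010)
  Repeated squaring mod 181: 103^1 = 103, 103^2 = 111, 103^4 = 13, 103^8 = 169, 103^16 = 144, 103^32 = 102, 103^64 = 87
  103^90 = 103^64 * 103^16 * 103^8 * 103^2 = 87 * 144 * 169 * 111 mod 181
    87 * 144 = 12528 = 39 mod 181
    39 * 169 = 6591 = 75 mod 181
    75 * 111 = 8325 = 180 mod 181
  103^90 = 180 mod 181
Result 180 = p - 1 = -1 mod 181: 103 is a quadratic non-residue mod 181. As a residue in [0, p-1] the value is 180.
103^90 mod 181 = 180

180


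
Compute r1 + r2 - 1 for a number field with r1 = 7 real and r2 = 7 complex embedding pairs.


By Dirichlet's unit theorem:
rank = r1 + r2 - 1
= 7 + 7 - 1
= 13

13


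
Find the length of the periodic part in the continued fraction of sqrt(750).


Run the CF algorithm for sqrt(750).
a_0 = floor(sqrt(750)) = 27; set m_0=0, q_0=1.
Recurrence: m' = q*a - m,  q' = (d - m'^2)/q,  a' = floor((a_0 + m')/q').
  step 1: m=27, q=21, a=2
  step 2: m=15, q=25, a=1
  step 3: m=10, q=26, a=1
  step 4: m=16, q=19, a=2
  step 5: m=22, q=14, a=3
  step 6: m=20, q=25, a=1
  step 7: m=5, q=29, a=1
  step 8: m=24, q=6, a=8
  step 9: m=24, q=29, a=1
  step 10: m=5, q=25, a=1
  step 11: m=20, q=14, a=3
  step 12: m=22, q=19, a=2
  step 13: m=16, q=26, a=1
  step 14: m=10, q=25, a=1
  step 15: m=15, q=21, a=2
  step 16: m=27, q=1, a=54
a_16 = 2*a_0 = 54, so the period closes here.
sqrt(750) = [27; 2, 1, 1, 2, 3, 1, 1, 8, 1, 1, 3, 2, 1, 1, 2, 54]
Period length = 16

16


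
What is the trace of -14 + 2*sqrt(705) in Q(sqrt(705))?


Tr(a + b*sqrt(d)) = (a + b*sqrt(d)) + (a - b*sqrt(d)) = 2a
= 2 * (-14)
= -28

-28


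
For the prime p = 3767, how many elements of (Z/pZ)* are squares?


For prime p, the number of non-zero quadratic residues is (p-1)/2.
= (3767-1)/2
= 1883

1883


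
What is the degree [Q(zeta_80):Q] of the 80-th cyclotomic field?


The degree equals Euler's totient phi(80).
80 = 2^4 * 5
phi(80) = 32

32


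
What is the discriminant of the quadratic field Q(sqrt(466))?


For K = Q(sqrt(d)) with d squarefree: disc(K) = d if d = 1 mod 4, and disc(K) = 4d if d = 2 or 3 mod 4.
Here d = 466, and d mod 4 = 2.
d = 2 mod 4, not 1 (O_K = Z[sqrt(d)]), so disc(K) = 4d = 4 * (466) = 1864

1864


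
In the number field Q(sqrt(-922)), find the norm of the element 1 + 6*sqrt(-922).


N(a + b*sqrt(d)) = a^2 - d*b^2
= (1)^2 - (-922)*(6)^2
= 1 + 33192
= 33193

33193


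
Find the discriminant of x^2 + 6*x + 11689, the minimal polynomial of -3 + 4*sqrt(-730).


The element -3 + 4*sqrt(-730) has minimal polynomial:
x^2 + 6*x + 11689
Discriminant = (6)^2 - 4*(11689)
= 36 - 46756
= -46720

-46720


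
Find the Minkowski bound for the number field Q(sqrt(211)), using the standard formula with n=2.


d = 211, d mod 4 = 3, so disc(K) = 4d = 844; |disc(K)| = 844
Real quadratic field, so n = 2, s = r2 = 0, r1 = 2
M = (n!/n^n) * (4/pi)^s * sqrt(|disc(K)|) = (2!/2^2) * (4/pi)^0 * sqrt(844)
= 0.5 * 1.000000 * 29.051678
= 14.5258

14.5258


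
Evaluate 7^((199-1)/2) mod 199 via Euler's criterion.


p = 199 is prime and the exponent is (p-1)/2 = 99, so by Euler's criterion 7^99 = (7/199) = +1 or -1 mod 199.
Compute by square-and-multiply:
  99 = 64 + 32 + 2 + 1 (binary 1100011)
  Repeated squaring mod 199: 7^1 = 7, 7^2 = 49, 7^4 = 13, 7^8 = 169, 7^16 = 104, 7^32 = 70, 7^64 = 124
  7^99 = 7^64 * 7^32 * 7^2 * 7^1 = 124 * 70 * 49 * 7 mod 199
    124 * 70 = 8680 = 123 mod 199
    123 * 49 = 6027 = 57 mod 199
    57 * 7 = 399 = 1 mod 199
  7^99 = 1 mod 199
Result 1: 7 is a quadratic residue mod 199.
7^99 mod 199 = 1

1


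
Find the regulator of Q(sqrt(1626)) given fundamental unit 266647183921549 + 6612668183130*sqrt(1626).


epsilon = 266647183921549 + 6612668183130*sqrt(1626)
= 5.3329e+14
R = ln(5.3329e+14)
= 33.9101

33.9101


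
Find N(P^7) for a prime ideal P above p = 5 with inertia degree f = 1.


N(P^a) = p^(a*f)
= 5^(7*1)
= 5^7
= 78125

78125


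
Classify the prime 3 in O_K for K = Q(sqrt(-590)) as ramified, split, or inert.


K = Q(sqrt(-590)). Since d mod 4 = 2, disc(K) = -2360.
Check p | disc: -2360 mod 3 = 1.
p does not divide disc. Compute Legendre symbol (d/p):
1^((3-1)/2) mod 3 = 1
(d/p) = 1, so p splits: (p) = P*P' with e=1, f=1, g=2.
Therefore p is split.

split


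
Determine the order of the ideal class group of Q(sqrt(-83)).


K = Q(sqrt(-83)). d mod 4 = 1, so D = disc(K) = d = -83
h(K) equals the number of primitive reduced positive-definite forms (a, b, c) = a*x^2 + b*x*y + c*y^2 with b^2 - 4ac = D,
where reduced means |b| <= a <= c, with b >= 0 whenever |b| = a or a = c, and primitive means gcd(a, b, c) = 1.
Reduced forces 3a^2 <= |D| = 83, so 1 <= a <= 5; b must have the parity of D, and c = (b^2 - D)/(4a) must be an integer >= a.
Enumerate a = 1..5, b in [-a, a]:
  a=1: (1, 1, 21)  [1]
  a=2: none
  a=3: (3, -1, 7), (3, 1, 7)  [2]
  a=4..5: none
Total reduced forms: 1 + 2 = 3
h = 3

3


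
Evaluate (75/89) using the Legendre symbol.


p = 89 is prime, so compute (75/89) with the reciprocity algorithm (Jacobi-symbol steps: pull out 2s via (2/n), flip via reciprocity, reduce):
  reciprocity: (75/89) -> +(89/75)
  reduce: (14/75)
  pull out 2: (2/75) = -1  (since 75 mod 8 = 3)
  reciprocity: (7/75) -> -(75/7)
  reduce: (5/7)
  reciprocity: (5/7) -> +(7/5)
  reduce: (2/5)
  pull out 2: (2/5) = -1  (since 5 mod 8 = 5)
  (1/5) = 1
Product of signs = -1
(75/89) = -1

-1


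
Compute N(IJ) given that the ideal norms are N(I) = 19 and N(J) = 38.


N(IJ) = N(I) * N(J)
= 19 * 38
= 722

722


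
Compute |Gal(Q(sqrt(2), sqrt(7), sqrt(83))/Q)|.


The 3 square roots of distinct primes are multiplicatively independent over Q,
so [K:Q] = 2^3 and Gal(K/Q) is isomorphic to (Z/2Z)^3.
|Gal| = 2^3 = 8

8


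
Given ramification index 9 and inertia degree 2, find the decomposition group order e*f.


|D_P| = e * f
= 9 * 2
= 18

18


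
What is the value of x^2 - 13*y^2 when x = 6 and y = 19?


x^2 - d*y^2
= 6^2 - 13*19^2
= 36 - 4693
= -4657

-4657


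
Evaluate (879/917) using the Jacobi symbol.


Compute (879/917) via quadratic reciprocity:
  reciprocity: (879/917) -> +(917/879)
  reduce: (38/879)
  pull out 2: (2/879) = +1  (since 879 mod 8 = 7)
  reciprocity: (19/879) -> -(879/19)
  reduce: (5/19)
  reciprocity: (5/19) -> +(19/5)
  reduce: (4/5)
  pull out 2: (2/5) = -1  (since 5 mod 8 = 5)
  pull out 2: (2/5) = -1  (since 5 mod 8 = 5)
  (1/5) = 1
Product of signs = -1

-1


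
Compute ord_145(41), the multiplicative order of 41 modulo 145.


We want ord_145(41), the smallest k >= 1 with 41^k = 1 mod 145.
n = 145 = 5 * 29, phi(145) = 112; the order divides phi(n).
Divisors of 112: 1, 2, 4, 7, 8, 14, 16, 28, 56, 112
Repeated squaring mod 145: 41^1 = 41, 41^2 = 86, 41^4 = 1, 41^8 = 1, 41^16 = 1, 41^32 = 1, 41^64 = 1
Test divisors in increasing order:
  k=1: 41^1 = 41 mod 145
  k=2: 41^2 = 86 mod 145
  k=4: 41^4 = 1 mod 145  <- first divisor giving 1
Order = 4

4


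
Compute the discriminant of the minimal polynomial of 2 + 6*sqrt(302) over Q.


The element 2 + 6*sqrt(302) has minimal polynomial:
x^2 - 4*x - 10868
Discriminant = (-4)^2 - 4*(-10868)
= 16 + 43472
= 43488

43488


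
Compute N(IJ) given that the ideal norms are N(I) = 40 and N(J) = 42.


N(IJ) = N(I) * N(J)
= 40 * 42
= 1680

1680


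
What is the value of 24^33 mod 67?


p = 67 is prime and the exponent is (p-1)/2 = 33, so by Euler's criterion 24^33 = (24/67) = +1 or -1 mod 67.
Compute by square-and-multiply:
  33 = 32 + 1 (binary 100001)
  Repeated squaring mod 67: 24^1 = 24, 24^2 = 40, 24^4 = 59, 24^8 = 64, 24^16 = 9, 24^32 = 14
  24^33 = 24^32 * 24^1 = 14 * 24 mod 67
    14 * 24 = 336 = 1 mod 67
  24^33 = 1 mod 67
Result 1: 24 is a quadratic residue mod 67.
24^33 mod 67 = 1

1


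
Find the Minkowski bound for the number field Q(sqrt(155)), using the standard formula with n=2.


d = 155, d mod 4 = 3, so disc(K) = 4d = 620; |disc(K)| = 620
Real quadratic field, so n = 2, s = r2 = 0, r1 = 2
M = (n!/n^n) * (4/pi)^s * sqrt(|disc(K)|) = (2!/2^2) * (4/pi)^0 * sqrt(620)
= 0.5 * 1.000000 * 24.899799
= 12.4499

12.4499


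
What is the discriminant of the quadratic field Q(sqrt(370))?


For K = Q(sqrt(d)) with d squarefree: disc(K) = d if d = 1 mod 4, and disc(K) = 4d if d = 2 or 3 mod 4.
Here d = 370, and d mod 4 = 2.
d = 2 mod 4, not 1 (O_K = Z[sqrt(d)]), so disc(K) = 4d = 4 * (370) = 1480

1480


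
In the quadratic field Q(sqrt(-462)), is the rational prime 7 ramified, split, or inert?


K = Q(sqrt(-462)). Since d mod 4 = 2, disc(K) = -1848.
Check p | disc: -1848 mod 7 = 0.
p divides disc, so p ramifies: (p) = P^2 with e=2, f=1, g=1.
Therefore p is ramified.

ramified


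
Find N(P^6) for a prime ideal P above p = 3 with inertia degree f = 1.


N(P^a) = p^(a*f)
= 3^(6*1)
= 3^6
= 729

729


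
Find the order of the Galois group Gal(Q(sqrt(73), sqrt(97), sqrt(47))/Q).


The 3 square roots of distinct primes are multiplicatively independent over Q,
so [K:Q] = 2^3 and Gal(K/Q) is isomorphic to (Z/2Z)^3.
|Gal| = 2^3 = 8

8


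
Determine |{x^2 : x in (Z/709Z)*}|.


For prime p, the number of non-zero quadratic residues is (p-1)/2.
= (709-1)/2
= 354

354


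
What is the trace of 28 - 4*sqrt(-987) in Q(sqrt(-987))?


Tr(a + b*sqrt(d)) = (a + b*sqrt(d)) + (a - b*sqrt(d)) = 2a
= 2 * (28)
= 56

56


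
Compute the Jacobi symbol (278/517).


Compute (278/517) via quadratic reciprocity:
  pull out 2: (2/517) = -1  (since 517 mod 8 = 5)
  reciprocity: (139/517) -> +(517/139)
  reduce: (100/139)
  pull out 2: (2/139) = -1  (since 139 mod 8 = 3)
  pull out 2: (2/139) = -1  (since 139 mod 8 = 3)
  reciprocity: (25/139) -> +(139/25)
  reduce: (14/25)
  pull out 2: (2/25) = +1  (since 25 mod 8 = 1)
  reciprocity: (7/25) -> +(25/7)
  reduce: (4/7)
  pull out 2: (2/7) = +1  (since 7 mod 8 = 7)
  pull out 2: (2/7) = +1  (since 7 mod 8 = 7)
  (1/7) = 1
Product of signs = -1

-1


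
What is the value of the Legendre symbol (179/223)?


p = 223 is prime, so compute (179/223) with the reciprocity algorithm (Jacobi-symbol steps: pull out 2s via (2/n), flip via reciprocity, reduce):
  reciprocity: (179/223) -> -(223/179)
  reduce: (44/179)
  pull out 2: (2/179) = -1  (since 179 mod 8 = 3)
  pull out 2: (2/179) = -1  (since 179 mod 8 = 3)
  reciprocity: (11/179) -> -(179/11)
  reduce: (3/11)
  reciprocity: (3/11) -> -(11/3)
  reduce: (2/3)
  pull out 2: (2/3) = -1  (since 3 mod 8 = 3)
  (1/3) = 1
Product of signs = 1
(179/223) = 1

1


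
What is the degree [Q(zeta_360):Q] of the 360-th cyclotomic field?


The degree equals Euler's totient phi(360).
360 = 2^3 * 3^2 * 5
phi(360) = 96

96


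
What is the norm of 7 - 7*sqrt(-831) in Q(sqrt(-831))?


N(a + b*sqrt(d)) = a^2 - d*b^2
= (7)^2 - (-831)*(-7)^2
= 49 + 40719
= 40768

40768


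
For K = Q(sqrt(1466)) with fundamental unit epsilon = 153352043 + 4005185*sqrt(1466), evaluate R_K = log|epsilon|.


epsilon = 153352043 + 4005185*sqrt(1466)
= 3.0670e+08
R = ln(3.0670e+08)
= 19.5414

19.5414


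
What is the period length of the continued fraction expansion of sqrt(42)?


Run the CF algorithm for sqrt(42).
a_0 = floor(sqrt(42)) = 6; set m_0=0, q_0=1.
Recurrence: m' = q*a - m,  q' = (d - m'^2)/q,  a' = floor((a_0 + m')/q').
  step 1: m=6, q=6, a=2
  step 2: m=6, q=1, a=12
a_2 = 2*a_0 = 12, so the period closes here.
sqrt(42) = [6; 2, 12]
Period length = 2

2


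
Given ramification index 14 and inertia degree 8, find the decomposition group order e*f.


|D_P| = e * f
= 14 * 8
= 112

112


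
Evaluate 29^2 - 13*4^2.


x^2 - d*y^2
= 29^2 - 13*4^2
= 841 - 208
= 633

633


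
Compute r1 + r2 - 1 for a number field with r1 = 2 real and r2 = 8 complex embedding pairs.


By Dirichlet's unit theorem:
rank = r1 + r2 - 1
= 2 + 8 - 1
= 9

9


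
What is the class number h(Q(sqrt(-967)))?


K = Q(sqrt(-967)). d mod 4 = 1, so D = disc(K) = d = -967
h(K) equals the number of primitive reduced positive-definite forms (a, b, c) = a*x^2 + b*x*y + c*y^2 with b^2 - 4ac = D,
where reduced means |b| <= a <= c, with b >= 0 whenever |b| = a or a = c, and primitive means gcd(a, b, c) = 1.
Reduced forces 3a^2 <= |D| = 967, so 1 <= a <= 17; b must have the parity of D, and c = (b^2 - D)/(4a) must be an integer >= a.
Enumerate a = 1..17, b in [-a, a]:
  a=1: (1, 1, 242)  [1]
  a=2: (2, -1, 121), (2, 1, 121)  [2]
  a=3: none
  a=4: (4, -3, 61), (4, 3, 61)  [2]
  a=5..7: none
  a=8: (8, -5, 31), (8, 5, 31)  [2]
  a=9..10: none
  a=11: (11, -1, 22), (11, 1, 22)  [2]
  a=12..15: none
  a=16: (16, -11, 17), (16, 11, 17)  [2]
  a=17: none
Total reduced forms: 1 + 2 + 2 + 2 + 2 + 2 = 11
h = 11

11


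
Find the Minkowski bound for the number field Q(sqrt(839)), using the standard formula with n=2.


d = 839, d mod 4 = 3, so disc(K) = 4d = 3356; |disc(K)| = 3356
Real quadratic field, so n = 2, s = r2 = 0, r1 = 2
M = (n!/n^n) * (4/pi)^s * sqrt(|disc(K)|) = (2!/2^2) * (4/pi)^0 * sqrt(3356)
= 0.5 * 1.000000 * 57.930993
= 28.9655

28.9655


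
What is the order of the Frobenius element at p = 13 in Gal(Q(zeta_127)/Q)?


The Frobenius at p in Gal(Q(zeta_n)/Q) = (Z/nZ)* is the class of p, so its order is ord_127(13), the smallest k >= 1 with 13^k = 1 mod 127.
n = 127 = 127, phi(127) = 126; the order divides phi(n).
Divisors of 126: 1, 2, 3, 6, 7, 9, 14, 18, 21, 42, 63, 126
Repeated squaring mod 127: 13^1 = 13, 13^2 = 42, 13^4 = 113, 13^8 = 69, 13^16 = 62, 13^32 = 34, 13^64 = 13
Test divisors in increasing order:
  k=1: 13^1 = 13 mod 127
  k=2: 13^2 = 42 mod 127
  k=3: 13^3 = 42 * 13 = 38 mod 127
  k=6: 13^6 = 113 * 42 = 47 mod 127
  k=7: 13^7 = 113 * 42 * 13 = 103 mod 127
  k=9: 13^9 = 69 * 13 = 8 mod 127
  k=14: 13^14 = 69 * 113 * 42 = 68 mod 127
  k=18: 13^18 = 62 * 42 = 64 mod 127
  k=21: 13^21 = 62 * 113 * 13 = 19 mod 127
  k=42: 13^42 = 34 * 69 * 42 = 107 mod 127
  k=63: 13^63 = 34 * 62 * 69 * 113 * 42 * 13 = 1 mod 127  <- first divisor giving 1
Order = 63

63


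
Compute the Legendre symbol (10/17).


p = 17 is prime, so compute (10/17) with the reciprocity algorithm (Jacobi-symbol steps: pull out 2s via (2/n), flip via reciprocity, reduce):
  pull out 2: (2/17) = +1  (since 17 mod 8 = 1)
  reciprocity: (5/17) -> +(17/5)
  reduce: (2/5)
  pull out 2: (2/5) = -1  (since 5 mod 8 = 5)
  (1/5) = 1
Product of signs = -1
(10/17) = -1

-1


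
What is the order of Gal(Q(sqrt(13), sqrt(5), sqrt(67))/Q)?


The 3 square roots of distinct primes are multiplicatively independent over Q,
so [K:Q] = 2^3 and Gal(K/Q) is isomorphic to (Z/2Z)^3.
|Gal| = 2^3 = 8

8


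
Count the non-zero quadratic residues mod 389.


For prime p, the number of non-zero quadratic residues is (p-1)/2.
= (389-1)/2
= 194

194


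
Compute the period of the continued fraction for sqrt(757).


Run the CF algorithm for sqrt(757).
a_0 = floor(sqrt(757)) = 27; set m_0=0, q_0=1.
Recurrence: m' = q*a - m,  q' = (d - m'^2)/q,  a' = floor((a_0 + m')/q').
  step 1: m=27, q=28, a=1
  step 2: m=1, q=27, a=1
  step 3: m=26, q=3, a=17
  step 4: m=25, q=44, a=1
  step 5: m=19, q=9, a=5
  step 6: m=26, q=9, a=5
  step 7: m=19, q=44, a=1
  step 8: m=25, q=3, a=17
  step 9: m=26, q=27, a=1
  step 10: m=1, q=28, a=1
  step 11: m=27, q=1, a=54
a_11 = 2*a_0 = 54, so the period closes here.
sqrt(757) = [27; 1, 1, 17, 1, 5, 5, 1, 17, 1, 1, 54]
Period length = 11

11


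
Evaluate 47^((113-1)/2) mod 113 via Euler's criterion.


p = 113 is prime and the exponent is (p-1)/2 = 56, so by Euler's criterion 47^56 = (47/113) = +1 or -1 mod 113.
Compute by square-and-multiply:
  56 = 32 + 16 + 8 (binary 111000)
  Repeated squaring mod 113: 47^1 = 47, 47^2 = 62, 47^4 = 2, 47^8 = 4, 47^16 = 16, 47^32 = 30
  47^56 = 47^32 * 47^16 * 47^8 = 30 * 16 * 4 mod 113
    30 * 16 = 480 = 28 mod 113
    28 * 4 = 112 = 112 mod 113
  47^56 = 112 mod 113
Result 112 = p - 1 = -1 mod 113: 47 is a quadratic non-residue mod 113. As a residue in [0, p-1] the value is 112.
47^56 mod 113 = 112

112


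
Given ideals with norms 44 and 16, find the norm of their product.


N(IJ) = N(I) * N(J)
= 44 * 16
= 704

704


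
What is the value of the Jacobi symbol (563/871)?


Compute (563/871) via quadratic reciprocity:
  reciprocity: (563/871) -> -(871/563)
  reduce: (308/563)
  pull out 2: (2/563) = -1  (since 563 mod 8 = 3)
  pull out 2: (2/563) = -1  (since 563 mod 8 = 3)
  reciprocity: (77/563) -> +(563/77)
  reduce: (24/77)
  pull out 2: (2/77) = -1  (since 77 mod 8 = 5)
  pull out 2: (2/77) = -1  (since 77 mod 8 = 5)
  pull out 2: (2/77) = -1  (since 77 mod 8 = 5)
  reciprocity: (3/77) -> +(77/3)
  reduce: (2/3)
  pull out 2: (2/3) = -1  (since 3 mod 8 = 3)
  (1/3) = 1
Product of signs = -1

-1


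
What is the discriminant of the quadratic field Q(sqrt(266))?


For K = Q(sqrt(d)) with d squarefree: disc(K) = d if d = 1 mod 4, and disc(K) = 4d if d = 2 or 3 mod 4.
Here d = 266, and d mod 4 = 2.
d = 2 mod 4, not 1 (O_K = Z[sqrt(d)]), so disc(K) = 4d = 4 * (266) = 1064

1064


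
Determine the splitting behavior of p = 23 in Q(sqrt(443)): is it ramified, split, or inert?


K = Q(sqrt(443)). Since d mod 4 = 3, disc(K) = 1772.
Check p | disc: 1772 mod 23 = 1.
p does not divide disc. Compute Legendre symbol (d/p):
6^((23-1)/2) mod 23 = 1
(d/p) = 1, so p splits: (p) = P*P' with e=1, f=1, g=2.
Therefore p is split.

split


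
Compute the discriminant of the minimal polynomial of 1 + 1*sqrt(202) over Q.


The element 1 + 1*sqrt(202) has minimal polynomial:
x^2 - 2*x - 201
Discriminant = (-2)^2 - 4*(-201)
= 4 + 804
= 808

808


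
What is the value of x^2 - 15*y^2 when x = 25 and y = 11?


x^2 - d*y^2
= 25^2 - 15*11^2
= 625 - 1815
= -1190

-1190


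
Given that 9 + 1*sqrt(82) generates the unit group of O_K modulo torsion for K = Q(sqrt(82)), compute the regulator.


epsilon = 9 + 1*sqrt(82)
= 18.0554
R = ln(18.0554)
= 2.8934

2.8934


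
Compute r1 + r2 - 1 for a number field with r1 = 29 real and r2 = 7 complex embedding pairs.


By Dirichlet's unit theorem:
rank = r1 + r2 - 1
= 29 + 7 - 1
= 35

35


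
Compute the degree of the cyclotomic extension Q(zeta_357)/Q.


The degree equals Euler's totient phi(357).
357 = 3 * 7 * 17
phi(357) = 192

192


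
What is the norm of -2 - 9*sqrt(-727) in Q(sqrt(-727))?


N(a + b*sqrt(d)) = a^2 - d*b^2
= (-2)^2 - (-727)*(-9)^2
= 4 + 58887
= 58891

58891


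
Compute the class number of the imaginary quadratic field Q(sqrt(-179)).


K = Q(sqrt(-179)). d mod 4 = 1, so D = disc(K) = d = -179
h(K) equals the number of primitive reduced positive-definite forms (a, b, c) = a*x^2 + b*x*y + c*y^2 with b^2 - 4ac = D,
where reduced means |b| <= a <= c, with b >= 0 whenever |b| = a or a = c, and primitive means gcd(a, b, c) = 1.
Reduced forces 3a^2 <= |D| = 179, so 1 <= a <= 7; b must have the parity of D, and c = (b^2 - D)/(4a) must be an integer >= a.
Enumerate a = 1..7, b in [-a, a]:
  a=1: (1, 1, 45)  [1]
  a=2: none
  a=3: (3, -1, 15), (3, 1, 15)  [2]
  a=4: none
  a=5: (5, -1, 9), (5, 1, 9)  [2]
  a=6..7: none
Total reduced forms: 1 + 2 + 2 = 5
h = 5

5


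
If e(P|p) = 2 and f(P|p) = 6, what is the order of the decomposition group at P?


|D_P| = e * f
= 2 * 6
= 12

12


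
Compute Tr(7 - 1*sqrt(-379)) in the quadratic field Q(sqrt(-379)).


Tr(a + b*sqrt(d)) = (a + b*sqrt(d)) + (a - b*sqrt(d)) = 2a
= 2 * (7)
= 14

14


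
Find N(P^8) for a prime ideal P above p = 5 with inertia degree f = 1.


N(P^a) = p^(a*f)
= 5^(8*1)
= 5^8
= 390625

390625


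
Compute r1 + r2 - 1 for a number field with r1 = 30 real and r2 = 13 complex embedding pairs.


By Dirichlet's unit theorem:
rank = r1 + r2 - 1
= 30 + 13 - 1
= 42

42


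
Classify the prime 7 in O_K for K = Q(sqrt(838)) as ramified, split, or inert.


K = Q(sqrt(838)). Since d mod 4 = 2, disc(K) = 3352.
Check p | disc: 3352 mod 7 = 6.
p does not divide disc. Compute Legendre symbol (d/p):
5^((7-1)/2) mod 7 = -1
(d/p) = -1, so p is inert: (p) stays prime with e=1, f=2, g=1.
Therefore p is inert.

inert


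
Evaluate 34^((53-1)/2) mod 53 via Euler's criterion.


p = 53 is prime and the exponent is (p-1)/2 = 26, so by Euler's criterion 34^26 = (34/53) = +1 or -1 mod 53.
Compute by square-and-multiply:
  26 = 16 + 8 + 2 (binary 11010)
  Repeated squaring mod 53: 34^1 = 34, 34^2 = 43, 34^4 = 47, 34^8 = 36, 34^16 = 24
  34^26 = 34^16 * 34^8 * 34^2 = 24 * 36 * 43 mod 53
    24 * 36 = 864 = 16 mod 53
    16 * 43 = 688 = 52 mod 53
  34^26 = 52 mod 53
Result 52 = p - 1 = -1 mod 53: 34 is a quadratic non-residue mod 53. As a residue in [0, p-1] the value is 52.
34^26 mod 53 = 52

52


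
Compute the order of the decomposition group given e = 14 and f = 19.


|D_P| = e * f
= 14 * 19
= 266

266


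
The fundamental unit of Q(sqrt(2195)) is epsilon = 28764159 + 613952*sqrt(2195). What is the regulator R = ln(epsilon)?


epsilon = 28764159 + 613952*sqrt(2195)
= 5.7528e+07
R = ln(5.7528e+07)
= 17.8678

17.8678


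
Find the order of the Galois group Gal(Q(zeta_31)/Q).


|Gal(Q(zeta_31)/Q)| = phi(31)
= 30

30


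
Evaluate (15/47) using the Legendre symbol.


p = 47 is prime, so compute (15/47) with the reciprocity algorithm (Jacobi-symbol steps: pull out 2s via (2/n), flip via reciprocity, reduce):
  reciprocity: (15/47) -> -(47/15)
  reduce: (2/15)
  pull out 2: (2/15) = +1  (since 15 mod 8 = 7)
  (1/15) = 1
Product of signs = -1
(15/47) = -1

-1


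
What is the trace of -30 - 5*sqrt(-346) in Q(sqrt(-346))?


Tr(a + b*sqrt(d)) = (a + b*sqrt(d)) + (a - b*sqrt(d)) = 2a
= 2 * (-30)
= -60

-60


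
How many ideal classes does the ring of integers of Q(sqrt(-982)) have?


K = Q(sqrt(-982)). d mod 4 = 2, so D = disc(K) = 4d = -3928
h(K) equals the number of primitive reduced positive-definite forms (a, b, c) = a*x^2 + b*x*y + c*y^2 with b^2 - 4ac = D,
where reduced means |b| <= a <= c, with b >= 0 whenever |b| = a or a = c, and primitive means gcd(a, b, c) = 1.
Reduced forces 3a^2 <= |D| = 3928, so 1 <= a <= 36; b must have the parity of D, and c = (b^2 - D)/(4a) must be an integer >= a.
Enumerate a = 1..36, b in [-a, a]:
  a=1: (1, 0, 982)  [1]
  a=2: (2, 0, 491)  [1]
  a=3..16: none
  a=17: (17, -4, 58), (17, 4, 58)  [2]
  a=18: none
  a=19: (19, -10, 53), (19, 10, 53)  [2]
  a=20..28: none
  a=29: (29, -4, 34), (29, 4, 34)  [2]
  a=30: none
  a=31: (31, -28, 38), (31, 28, 38)  [2]
  a=32..36: none
Total reduced forms: 1 + 1 + 2 + 2 + 2 + 2 = 10
h = 10

10


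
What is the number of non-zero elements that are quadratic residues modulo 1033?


For prime p, the number of non-zero quadratic residues is (p-1)/2.
= (1033-1)/2
= 516

516


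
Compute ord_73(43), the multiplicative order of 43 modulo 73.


We want ord_73(43), the smallest k >= 1 with 43^k = 1 mod 73.
n = 73 = 73, phi(73) = 72; the order divides phi(n).
Divisors of 72: 1, 2, 3, 4, 6, 8, 9, 12, 18, 24, 36, 72
Repeated squaring mod 73: 43^1 = 43, 43^2 = 24, 43^4 = 65, 43^8 = 64, 43^16 = 8, 43^32 = 64, 43^64 = 8
Test divisors in increasing order:
  k=1: 43^1 = 43 mod 73
  k=2: 43^2 = 24 mod 73
  k=3: 43^3 = 24 * 43 = 10 mod 73
  k=4: 43^4 = 65 mod 73
  k=6: 43^6 = 65 * 24 = 27 mod 73
  k=8: 43^8 = 64 mod 73
  k=9: 43^9 = 64 * 43 = 51 mod 73
  k=12: 43^12 = 64 * 65 = 72 mod 73
  k=18: 43^18 = 8 * 24 = 46 mod 73
  k=24: 43^24 = 8 * 64 = 1 mod 73  <- first divisor giving 1
Order = 24

24


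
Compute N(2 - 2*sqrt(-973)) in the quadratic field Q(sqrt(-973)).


N(a + b*sqrt(d)) = a^2 - d*b^2
= (2)^2 - (-973)*(-2)^2
= 4 + 3892
= 3896

3896


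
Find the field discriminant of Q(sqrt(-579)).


For K = Q(sqrt(d)) with d squarefree: disc(K) = d if d = 1 mod 4, and disc(K) = 4d if d = 2 or 3 mod 4.
Here d = -579, and d mod 4 = 1.
d = 1 mod 4 (O_K = Z[(1+sqrt(d))/2]), so disc(K) = d = -579

-579


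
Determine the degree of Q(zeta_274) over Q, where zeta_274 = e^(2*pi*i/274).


The degree equals Euler's totient phi(274).
274 = 2 * 137
phi(274) = 136

136


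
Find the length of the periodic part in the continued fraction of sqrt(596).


Run the CF algorithm for sqrt(596).
a_0 = floor(sqrt(596)) = 24; set m_0=0, q_0=1.
Recurrence: m' = q*a - m,  q' = (d - m'^2)/q,  a' = floor((a_0 + m')/q').
  step 1: m=24, q=20, a=2
  step 2: m=16, q=17, a=2
  step 3: m=18, q=16, a=2
  step 4: m=14, q=25, a=1
  step 5: m=11, q=19, a=1
  step 6: m=8, q=28, a=1
  step 7: m=20, q=7, a=6
  step 8: m=22, q=16, a=2
  step 9: m=10, q=31, a=1
  step 10: m=21, q=5, a=9
  step 11: m=24, q=4, a=12
  step 12: m=24, q=5, a=9
  step 13: m=21, q=31, a=1
  step 14: m=10, q=16, a=2
  step 15: m=22, q=7, a=6
  step 16: m=20, q=28, a=1
  step 17: m=8, q=19, a=1
  step 18: m=11, q=25, a=1
  step 19: m=14, q=16, a=2
  step 20: m=18, q=17, a=2
  step 21: m=16, q=20, a=2
  step 22: m=24, q=1, a=48
a_22 = 2*a_0 = 48, so the period closes here.
sqrt(596) = [24; 2, 2, 2, 1, 1, 1, 6, 2, 1, 9, 12, 9, 1, 2, 6, 1, 1, 1, 2, 2, 2, 48]
Period length = 22

22


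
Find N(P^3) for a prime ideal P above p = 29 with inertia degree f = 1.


N(P^a) = p^(a*f)
= 29^(3*1)
= 29^3
= 24389

24389


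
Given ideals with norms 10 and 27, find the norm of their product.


N(IJ) = N(I) * N(J)
= 10 * 27
= 270

270


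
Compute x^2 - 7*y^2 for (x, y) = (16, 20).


x^2 - d*y^2
= 16^2 - 7*20^2
= 256 - 2800
= -2544

-2544


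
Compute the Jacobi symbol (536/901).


Compute (536/901) via quadratic reciprocity:
  pull out 2: (2/901) = -1  (since 901 mod 8 = 5)
  pull out 2: (2/901) = -1  (since 901 mod 8 = 5)
  pull out 2: (2/901) = -1  (since 901 mod 8 = 5)
  reciprocity: (67/901) -> +(901/67)
  reduce: (30/67)
  pull out 2: (2/67) = -1  (since 67 mod 8 = 3)
  reciprocity: (15/67) -> -(67/15)
  reduce: (7/15)
  reciprocity: (7/15) -> -(15/7)
  reduce: (1/7)
  (1/7) = 1
Product of signs = 1

1


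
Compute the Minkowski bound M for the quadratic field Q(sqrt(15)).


d = 15, d mod 4 = 3, so disc(K) = 4d = 60; |disc(K)| = 60
Real quadratic field, so n = 2, s = r2 = 0, r1 = 2
M = (n!/n^n) * (4/pi)^s * sqrt(|disc(K)|) = (2!/2^2) * (4/pi)^0 * sqrt(60)
= 0.5 * 1.000000 * 7.745967
= 3.8730

3.8730


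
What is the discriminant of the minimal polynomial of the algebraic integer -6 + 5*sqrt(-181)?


The element -6 + 5*sqrt(-181) has minimal polynomial:
x^2 + 12*x + 4561
Discriminant = (12)^2 - 4*(4561)
= 144 - 18244
= -18100

-18100


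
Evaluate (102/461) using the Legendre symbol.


p = 461 is prime, so compute (102/461) with the reciprocity algorithm (Jacobi-symbol steps: pull out 2s via (2/n), flip via reciprocity, reduce):
  pull out 2: (2/461) = -1  (since 461 mod 8 = 5)
  reciprocity: (51/461) -> +(461/51)
  reduce: (2/51)
  pull out 2: (2/51) = -1  (since 51 mod 8 = 3)
  (1/51) = 1
Product of signs = 1
(102/461) = 1

1


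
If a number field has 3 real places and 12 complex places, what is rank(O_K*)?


By Dirichlet's unit theorem:
rank = r1 + r2 - 1
= 3 + 12 - 1
= 14

14


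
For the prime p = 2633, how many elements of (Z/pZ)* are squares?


For prime p, the number of non-zero quadratic residues is (p-1)/2.
= (2633-1)/2
= 1316

1316


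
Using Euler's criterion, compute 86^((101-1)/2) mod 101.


p = 101 is prime and the exponent is (p-1)/2 = 50, so by Euler's criterion 86^50 = (86/101) = +1 or -1 mod 101.
Compute by square-and-multiply:
  50 = 32 + 16 + 2 (binary 110010)
  Repeated squaring mod 101: 86^1 = 86, 86^2 = 23, 86^4 = 24, 86^8 = 71, 86^16 = 92, 86^32 = 81
  86^50 = 86^32 * 86^16 * 86^2 = 81 * 92 * 23 mod 101
    81 * 92 = 7452 = 79 mod 101
    79 * 23 = 1817 = 100 mod 101
  86^50 = 100 mod 101
Result 100 = p - 1 = -1 mod 101: 86 is a quadratic non-residue mod 101. As a residue in [0, p-1] the value is 100.
86^50 mod 101 = 100

100


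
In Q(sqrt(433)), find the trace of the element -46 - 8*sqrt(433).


Tr(a + b*sqrt(d)) = (a + b*sqrt(d)) + (a - b*sqrt(d)) = 2a
= 2 * (-46)
= -92

-92


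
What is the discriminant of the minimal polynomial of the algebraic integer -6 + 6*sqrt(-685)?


The element -6 + 6*sqrt(-685) has minimal polynomial:
x^2 + 12*x + 24696
Discriminant = (12)^2 - 4*(24696)
= 144 - 98784
= -98640

-98640


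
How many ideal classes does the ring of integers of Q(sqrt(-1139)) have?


K = Q(sqrt(-1139)). d mod 4 = 1, so D = disc(K) = d = -1139
h(K) equals the number of primitive reduced positive-definite forms (a, b, c) = a*x^2 + b*x*y + c*y^2 with b^2 - 4ac = D,
where reduced means |b| <= a <= c, with b >= 0 whenever |b| = a or a = c, and primitive means gcd(a, b, c) = 1.
Reduced forces 3a^2 <= |D| = 1139, so 1 <= a <= 19; b must have the parity of D, and c = (b^2 - D)/(4a) must be an integer >= a.
Enumerate a = 1..19, b in [-a, a]:
  a=1: (1, 1, 285)  [1]
  a=2: none
  a=3: (3, -1, 95), (3, 1, 95)  [2]
  a=4: none
  a=5: (5, -1, 57), (5, 1, 57)  [2]
  a=6: none
  a=7: (7, -3, 41), (7, 3, 41)  [2]
  a=8: none
  a=9: (9, -7, 33), (9, 7, 33)  [2]
  a=10: none
  a=11: (11, -7, 27), (11, 7, 27)  [2]
  a=12..14: none
  a=15: (15, -11, 21), (15, -1, 19), (15, 1, 19), (15, 11, 21)  [4]
  a=16: none
  a=17: (17, 17, 21)  [1]
  a=18..19: none
Total reduced forms: 1 + 2 + 2 + 2 + 2 + 2 + 4 + 1 = 16
h = 16

16


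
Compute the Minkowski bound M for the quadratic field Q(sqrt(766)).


d = 766, d mod 4 = 2, so disc(K) = 4d = 3064; |disc(K)| = 3064
Real quadratic field, so n = 2, s = r2 = 0, r1 = 2
M = (n!/n^n) * (4/pi)^s * sqrt(|disc(K)|) = (2!/2^2) * (4/pi)^0 * sqrt(3064)
= 0.5 * 1.000000 * 55.353410
= 27.6767

27.6767


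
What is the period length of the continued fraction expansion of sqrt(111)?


Run the CF algorithm for sqrt(111).
a_0 = floor(sqrt(111)) = 10; set m_0=0, q_0=1.
Recurrence: m' = q*a - m,  q' = (d - m'^2)/q,  a' = floor((a_0 + m')/q').
  step 1: m=10, q=11, a=1
  step 2: m=1, q=10, a=1
  step 3: m=9, q=3, a=6
  step 4: m=9, q=10, a=1
  step 5: m=1, q=11, a=1
  step 6: m=10, q=1, a=20
a_6 = 2*a_0 = 20, so the period closes here.
sqrt(111) = [10; 1, 1, 6, 1, 1, 20]
Period length = 6

6


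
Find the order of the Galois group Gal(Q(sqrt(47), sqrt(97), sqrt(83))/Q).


The 3 square roots of distinct primes are multiplicatively independent over Q,
so [K:Q] = 2^3 and Gal(K/Q) is isomorphic to (Z/2Z)^3.
|Gal| = 2^3 = 8

8


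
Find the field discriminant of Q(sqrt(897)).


For K = Q(sqrt(d)) with d squarefree: disc(K) = d if d = 1 mod 4, and disc(K) = 4d if d = 2 or 3 mod 4.
Here d = 897, and d mod 4 = 1.
d = 1 mod 4 (O_K = Z[(1+sqrt(d))/2]), so disc(K) = d = 897

897


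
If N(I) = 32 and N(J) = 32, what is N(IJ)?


N(IJ) = N(I) * N(J)
= 32 * 32
= 1024

1024


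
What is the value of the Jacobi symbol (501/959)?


Compute (501/959) via quadratic reciprocity:
  reciprocity: (501/959) -> +(959/501)
  reduce: (458/501)
  pull out 2: (2/501) = -1  (since 501 mod 8 = 5)
  reciprocity: (229/501) -> +(501/229)
  reduce: (43/229)
  reciprocity: (43/229) -> +(229/43)
  reduce: (14/43)
  pull out 2: (2/43) = -1  (since 43 mod 8 = 3)
  reciprocity: (7/43) -> -(43/7)
  reduce: (1/7)
  (1/7) = 1
Product of signs = -1

-1


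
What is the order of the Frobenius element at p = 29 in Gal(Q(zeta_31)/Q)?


The Frobenius at p in Gal(Q(zeta_n)/Q) = (Z/nZ)* is the class of p, so its order is ord_31(29), the smallest k >= 1 with 29^k = 1 mod 31.
n = 31 = 31, phi(31) = 30; the order divides phi(n).
Divisors of 30: 1, 2, 3, 5, 6, 10, 15, 30
Repeated squaring mod 31: 29^1 = 29, 29^2 = 4, 29^4 = 16, 29^8 = 8, 29^16 = 2
Test divisors in increasing order:
  k=1: 29^1 = 29 mod 31
  k=2: 29^2 = 4 mod 31
  k=3: 29^3 = 4 * 29 = 23 mod 31
  k=5: 29^5 = 16 * 29 = 30 mod 31
  k=6: 29^6 = 16 * 4 = 2 mod 31
  k=10: 29^10 = 8 * 4 = 1 mod 31  <- first divisor giving 1
Order = 10

10


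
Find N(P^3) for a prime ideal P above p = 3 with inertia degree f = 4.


N(P^a) = p^(a*f)
= 3^(3*4)
= 3^12
= 531441

531441


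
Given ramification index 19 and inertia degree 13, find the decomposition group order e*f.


|D_P| = e * f
= 19 * 13
= 247

247


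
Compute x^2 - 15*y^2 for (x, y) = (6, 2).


x^2 - d*y^2
= 6^2 - 15*2^2
= 36 - 60
= -24

-24


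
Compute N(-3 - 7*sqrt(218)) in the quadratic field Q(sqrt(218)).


N(a + b*sqrt(d)) = a^2 - d*b^2
= (-3)^2 - (218)*(-7)^2
= 9 - 10682
= -10673

-10673


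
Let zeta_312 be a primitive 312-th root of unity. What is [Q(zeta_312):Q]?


The degree equals Euler's totient phi(312).
312 = 2^3 * 3 * 13
phi(312) = 96

96


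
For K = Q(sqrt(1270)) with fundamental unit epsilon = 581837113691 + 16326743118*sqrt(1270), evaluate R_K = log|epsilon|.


epsilon = 581837113691 + 16326743118*sqrt(1270)
= 1.1637e+12
R = ln(1.1637e+12)
= 27.7826

27.7826


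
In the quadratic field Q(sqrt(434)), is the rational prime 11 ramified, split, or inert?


K = Q(sqrt(434)). Since d mod 4 = 2, disc(K) = 1736.
Check p | disc: 1736 mod 11 = 9.
p does not divide disc. Compute Legendre symbol (d/p):
5^((11-1)/2) mod 11 = 1
(d/p) = 1, so p splits: (p) = P*P' with e=1, f=1, g=2.
Therefore p is split.

split


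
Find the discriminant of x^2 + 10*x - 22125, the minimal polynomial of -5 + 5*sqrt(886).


The element -5 + 5*sqrt(886) has minimal polynomial:
x^2 + 10*x - 22125
Discriminant = (10)^2 - 4*(-22125)
= 100 + 88500
= 88600

88600


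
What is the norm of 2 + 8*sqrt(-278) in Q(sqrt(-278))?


N(a + b*sqrt(d)) = a^2 - d*b^2
= (2)^2 - (-278)*(8)^2
= 4 + 17792
= 17796

17796


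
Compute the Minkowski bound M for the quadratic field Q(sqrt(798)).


d = 798, d mod 4 = 2, so disc(K) = 4d = 3192; |disc(K)| = 3192
Real quadratic field, so n = 2, s = r2 = 0, r1 = 2
M = (n!/n^n) * (4/pi)^s * sqrt(|disc(K)|) = (2!/2^2) * (4/pi)^0 * sqrt(3192)
= 0.5 * 1.000000 * 56.497788
= 28.2489

28.2489


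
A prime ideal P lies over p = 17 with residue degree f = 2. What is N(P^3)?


N(P^a) = p^(a*f)
= 17^(3*2)
= 17^6
= 24137569

24137569


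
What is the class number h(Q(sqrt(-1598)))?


K = Q(sqrt(-1598)). d mod 4 = 2, so D = disc(K) = 4d = -6392
h(K) equals the number of primitive reduced positive-definite forms (a, b, c) = a*x^2 + b*x*y + c*y^2 with b^2 - 4ac = D,
where reduced means |b| <= a <= c, with b >= 0 whenever |b| = a or a = c, and primitive means gcd(a, b, c) = 1.
Reduced forces 3a^2 <= |D| = 6392, so 1 <= a <= 46; b must have the parity of D, and c = (b^2 - D)/(4a) must be an integer >= a.
Enumerate a = 1..46, b in [-a, a]:
  a=1: (1, 0, 1598)  [1]
  a=2: (2, 0, 799)  [1]
  a=3: (3, -2, 533), (3, 2, 533)  [2]
  a=4..5: none
  a=6: (6, -4, 267), (6, 4, 267)  [2]
  a=7..8: none
  a=9: (9, -4, 178), (9, 4, 178)  [2]
  a=10..12: none
  a=13: (13, -2, 123), (13, 2, 123)  [2]
  a=14..16: none
  a=17: (17, 0, 94)  [1]
  a=18: (18, -4, 89), (18, 4, 89)  [2]
  a=19: (19, -12, 86), (19, 12, 86)  [2]
  a=20..22: none
  a=23: (23, -18, 73), (23, 18, 73)  [2]
  a=24..25: none
  a=26: (26, -24, 67), (26, 24, 67)  [2]
  a=27: (27, -14, 61), (27, 14, 61)  [2]
  a=28..30: none
  a=31: (31, -26, 57), (31, 26, 57)  [2]
  a=32..33: none
  a=34: (34, 0, 47)  [1]
  a=35..36: none
  a=37: (37, -34, 51), (37, 34, 51)  [2]
  a=38: (38, -12, 43), (38, 12, 43)  [2]
  a=39: (39, -28, 46), (39, -2, 41), (39, 2, 41), (39, 28, 46)  [4]
  a=40..46: none
Total reduced forms: 1 + 1 + 2 + 2 + 2 + 2 + 1 + 2 + 2 + 2 + 2 + 2 + 2 + 1 + 2 + 2 + 4 = 32
h = 32

32
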